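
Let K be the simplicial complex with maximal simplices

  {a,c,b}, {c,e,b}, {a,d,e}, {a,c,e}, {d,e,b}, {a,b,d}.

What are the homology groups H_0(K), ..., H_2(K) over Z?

Take the total order a < b < c < d < e on the vertex set. Then K (dimension 2) consists of the simplices:

  0-simplices (5): a, b, c, d, e
  1-simplices (9): ab, ac, ad, ae, bc, bd, be, ce, de
  2-simplices (6): abc, abd, ace, ade, bce, bde

giving chain groups C_0 ≅ Z^5, C_1 ≅ Z^9, C_2 ≅ Z^6.

∂_1: C_1 → C_0 sends each edge [p,q] (with p < q) to q − p.
As a 5×9 matrix over Z this has rank 4, with invariant factors (1,1,1,1).

∂_2: C_2 → C_1 maps a triangle to the signed sum of its edges. For instance
  ∂bce = ce − be + bc,
  ∂abc = bc − ac + ab.
This gives a 9×6 integer matrix of rank 5; reducing to Smith normal form yields diagonal entries (1,1,1,1,1).

Reading off H_k = ker ∂_k / im ∂_{k+1}:

  H_0: rank C_0 − rank ∂_1 = 5 − 4 = 1, and the invariant factors of ∂_1 are all 1, so H_0 ≅ Z.
  H_1: rank ker ∂_1 − rank ∂_2 = (9 − 4) − 5 = 0, and the invariant factors of ∂_2 are all 1, so H_1 ≅ 0.
  H_2: rank ker ∂_2 − rank ∂_3 = (6 − 5) − 0 = 1, and there is no ∂_3, so H_2 ≅ Z.

H_0 ≅ Z,  H_1 = 0,  H_2 ≅ Z.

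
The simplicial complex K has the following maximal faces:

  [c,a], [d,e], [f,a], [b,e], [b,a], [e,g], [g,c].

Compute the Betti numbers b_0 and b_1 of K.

K has 7 vertices, 7 edges.
rank ∂_0 = 0, rank ∂_1 = 6 ⇒ b_0 = 7 − 0 − 6 = 1; all invariant factors of ∂_1 are 1 so no torsion. So H_0 ≅ Z.
rank ∂_1 = 6, rank ∂_2 = 0 ⇒ b_1 = 7 − 6 − 0 = 1. So H_1 ≅ Z.

b_0 = 1, b_1 = 1.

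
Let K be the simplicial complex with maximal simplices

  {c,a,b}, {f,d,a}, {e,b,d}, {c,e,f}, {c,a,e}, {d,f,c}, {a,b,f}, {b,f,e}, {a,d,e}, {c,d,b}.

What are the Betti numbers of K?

Order the vertices as a < b < c < d < e < f. Listing each simplex with vertices in this order, K has dimension 2 with simplices:

  0-simplices (6): a, b, c, d, e, f
  1-simplices (15): ab, ac, ad, ae, af, bc, bd, be, bf, cd, ce, cf, de, df, ef
  2-simplices (10): abc, abf, ace, ade, adf, bcd, bde, bef, cdf, cef

so the chain groups are C_0 ≅ Z^6, C_1 ≅ Z^15, C_2 ≅ Z^10.

Boundary ∂_1: C_1 → C_0 is given by ∂[p,q] = [q] − [p].
This gives a 6×15 integer matrix of rank 5; reducing to Smith normal form yields diagonal entries (1,1,1,1,1).

The boundary map ∂_2: C_2 → C_1 acts by ∂[p,q,r] = [q,r] − [p,r] + [p,q]. For instance
  ∂ade = de − ae + ad,
  ∂cdf = df − cf + cd.
As a 15×10 matrix over Z this has rank 10, with invariant factors (1,1,1,1,1,1,1,1,1,2).

Computing H_k = (kernel of ∂_k) / (image of ∂_{k+1}):

  H_0: rank C_0 − rank ∂_1 = 6 − 5 = 1, and the invariant factors of ∂_1 are all 1, so H_0 = Z.
  H_1: rank ker ∂_1 − rank ∂_2 = (15 − 5) − 10 = 0, and ∂_2 has invariant factor 2 > 1, so H_1 = Z/2.
  H_2: rank ker ∂_2 − rank ∂_3 = (10 − 10) − 0 = 0, and there is no ∂_3, so H_2 = 0.

As a check, the Euler characteristic is 6 − 15 + 10 = 1, which agrees with 1 − 0 + 0 = 1.

Hence the Betti numbers are b_0 = 1, b_1 = 0, b_2 = 0.

b_0 = 1, b_1 = 0, b_2 = 0.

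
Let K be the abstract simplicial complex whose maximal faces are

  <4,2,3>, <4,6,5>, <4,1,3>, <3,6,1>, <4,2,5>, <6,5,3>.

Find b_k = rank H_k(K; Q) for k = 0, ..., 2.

Take the total order 1 < 2 < 3 < 4 < 5 < 6 on the vertex set. Then K (dimension 2) consists of the simplices:

  0-simplices (6): [1], [2], [3], [4], [5], [6]
  1-simplices (12): [1,3], [1,4], [1,6], [2,3], [2,4], [2,5], [3,4], [3,5], [3,6], [4,5], [4,6], [5,6]
  2-simplices (6): [1,3,4], [1,3,6], [2,3,4], [2,4,5], [3,5,6], [4,5,6]

so the chain groups are C_0 ≅ Z^6, C_1 ≅ Z^12, C_2 ≅ Z^6.

∂_1: C_1 → C_0 maps an edge to its endpoints' difference, ∂[p,q] = q − p.
The resulting 6×12 matrix has rank 5, and its Smith normal form has invariant factors (1,1,1,1,1).

Boundary ∂_2: C_2 → C_1 sends each 2-simplex [p,q,r] to [q,r] − [p,r] + [p,q]. For instance
  ∂[4,5,6] = [5,6] − [4,6] + [4,5],
  ∂[1,3,4] = [3,4] − [1,4] + [1,3].
The 12×6 boundary matrix has rank 6 and Smith normal form diag(1,1,1,1,1,1).

Now H_k = ker ∂_k / im ∂_{k+1}, so:

  H_0: rank C_0 − rank ∂_1 = 6 − 5 = 1, and the invariant factors of ∂_1 are all 1, so H_0 ≅ Z.
  H_1: rank ker ∂_1 − rank ∂_2 = (12 − 5) − 6 = 1, and the invariant factors of ∂_2 are all 1, so H_1 ≅ Z.
  H_2: rank ker ∂_2 − rank ∂_3 = (6 − 6) − 0 = 0, and there is no ∂_3, so H_2 ≅ 0.

Hence the Betti numbers are b_0 = 1, b_1 = 1, b_2 = 0.

b_0 = 1, b_1 = 1, b_2 = 0.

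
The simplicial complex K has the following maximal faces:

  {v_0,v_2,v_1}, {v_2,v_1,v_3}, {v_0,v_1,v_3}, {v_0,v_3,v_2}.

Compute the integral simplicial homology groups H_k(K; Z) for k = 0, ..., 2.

K has 4 vertices, 6 edges, 4 triangles.
rank ∂_0 = 0, rank ∂_1 = 3 ⇒ b_0 = 4 − 0 − 3 = 1; all invariant factors of ∂_1 are 1 so no torsion. So H_0 ≅ Z.
rank ∂_1 = 3, rank ∂_2 = 3 ⇒ b_1 = 6 − 3 − 3 = 0; all invariant factors of ∂_2 are 1 so no torsion. So H_1 ≅ 0.
rank ∂_2 = 3, rank ∂_3 = 0 ⇒ b_2 = 4 − 3 − 0 = 1. So H_2 ≅ Z.

H_0 ≅ Z,  H_1 = 0,  H_2 ≅ Z.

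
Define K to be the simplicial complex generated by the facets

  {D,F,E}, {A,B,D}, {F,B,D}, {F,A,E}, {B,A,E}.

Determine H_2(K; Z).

H_2 ≅ 0.

Take the total order A < B < D < E < F on the vertex set. Then K (dimension 2) consists of the simplices:

  0-simplices (5): A, B, D, E, F
  1-simplices (10): AB, AD, AE, AF, BD, BE, BF, DE, DF, EF
  2-simplices (5): ABD, ABE, AEF, BDF, DEF

giving chain groups C_0 ≅ Z^5, C_1 ≅ Z^10, C_2 ≅ Z^5.

The boundary map ∂_1: C_1 → C_0 is given by ∂[p,q] = [q] − [p]. For instance
  ∂AB = B − A.
This gives a 5×10 integer matrix of rank 4; reducing to Smith normal form yields diagonal entries (1,1,1,1).

Boundary ∂_2: C_2 → C_1 sends each 2-simplex [p,q,r] to [q,r] − [p,r] + [p,q]. For instance
  ∂ABD = BD − AD + AB,
  ∂BDF = DF − BF + BD.
The resulting 10×5 matrix has rank 5, and its Smith normal form has invariant factors (1,1,1,1,1).

From H_k ≅ ker(∂_k) / im(∂_{k+1}) we obtain:

  H_2: rank ker ∂_2 − rank ∂_3 = (5 − 5) − 0 = 0, and there is no ∂_3, so H_2 ≅ 0.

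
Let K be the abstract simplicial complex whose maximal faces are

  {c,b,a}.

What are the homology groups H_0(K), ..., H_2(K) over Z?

Take the total order a < b < c on the vertex set. Then K (dimension 2) consists of the simplices:

  0-simplices (3): a, b, c
  1-simplices (3): ab, ac, bc
  2-simplices (1): abc

so the chain groups are C_0 ≅ Z^3, C_1 ≅ Z^3, C_2 ≅ Z^1.

The boundary map ∂_1: C_1 → C_0 sends each edge [p,q] (with p < q) to q − p. For instance
  ∂ab = b − a.
As a 3×3 matrix over Z this has rank 2, with invariant factors (1,1).

∂_2: C_2 → C_1 maps a triangle to the signed sum of its edges. For instance
  ∂abc = bc − ac + ab.
The resulting 3×1 matrix has rank 1, and its Smith normal form has invariant factors (1).

From H_k ≅ ker(∂_k) / im(∂_{k+1}) we obtain:

  H_0: rank C_0 − rank ∂_1 = 3 − 2 = 1, and the invariant factors of ∂_1 are all 1, so H_0 ≅ Z.
  H_1: rank ker ∂_1 − rank ∂_2 = (3 − 2) − 1 = 0, and the invariant factors of ∂_2 are all 1, so H_1 ≅ 0.
  H_2: rank ker ∂_2 − rank ∂_3 = (1 − 1) − 0 = 0, and there is no ∂_3, so H_2 ≅ 0.

H_0 ≅ Z,  H_1 = 0,  H_2 = 0.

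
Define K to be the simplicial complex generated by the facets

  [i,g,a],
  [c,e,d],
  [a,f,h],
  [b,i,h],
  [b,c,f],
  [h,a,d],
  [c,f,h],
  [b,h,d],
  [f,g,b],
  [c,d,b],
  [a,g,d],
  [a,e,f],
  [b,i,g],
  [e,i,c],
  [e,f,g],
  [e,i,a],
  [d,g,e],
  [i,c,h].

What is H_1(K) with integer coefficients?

Order the vertices as a < b < c < d < e < f < g < h < i. Listing each simplex with vertices in this order, K has dimension 2 with simplices:

  0-simplices (9): a, b, c, d, e, f, g, h, i
  1-simplices (27): ad, ae, af, ag, ah, ai, bc, bd, bf, bg, bh, bi, cd, ce, cf, ch, ci, de, dg, dh, ef, eg, ei, fg, fh, gi, hi
  2-simplices (18): adg, adh, aef, aei, afh, agi, bcd, bcf, bdh, bfg, bgi, bhi, cde, cei, cfh, chi, deg, efg

Hence C_0 ≅ Z^9, C_1 ≅ Z^27, C_2 ≅ Z^18.

∂_1: C_1 → C_0 maps an edge to its endpoints' difference, ∂[p,q] = q − p.
As a 9×27 matrix over Z this has rank 8, with invariant factors (1,1,1,1,1,1,1,1).

The boundary map ∂_2: C_2 → C_1 sends each 2-simplex [p,q,r] to [q,r] − [p,r] + [p,q]. For instance
  ∂bfg = fg − bg + bf,
  ∂cde = de − ce + cd.
As a 27×18 matrix over Z this has rank 18, with invariant factors (1,1,1,1,1,1,1,1,1,1,1,1,1,1,1,1,1,2).

Now H_k = ker ∂_k / im ∂_{k+1}, so:

  H_1: rank ker ∂_1 − rank ∂_2 = (27 − 8) − 18 = 1, and ∂_2 has invariant factor 2 > 1, so H_1 = Z ⊕ Z_2.

H_1 = Z ⊕ Z_2.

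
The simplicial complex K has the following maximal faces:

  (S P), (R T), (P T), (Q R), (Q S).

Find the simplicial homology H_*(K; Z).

Take the total order P < Q < R < S < T on the vertex set. Then K (dimension 1) consists of the simplices:

  0-simplices (5): P, Q, R, S, T
  1-simplices (5): PS, PT, QR, QS, RT

giving chain groups C_0 ≅ Z^5, C_1 ≅ Z^5.

Boundary ∂_1: C_1 → C_0 maps an edge to its endpoints' difference, ∂[p,q] = q − p.
The 5×5 boundary matrix has rank 4 and Smith normal form diag(1,1,1,1).

Computing H_k = (kernel of ∂_k) / (image of ∂_{k+1}):

  H_0: rank C_0 − rank ∂_1 = 5 − 4 = 1, and the invariant factors of ∂_1 are all 1, so H_0 = Z.
  H_1: rank ker ∂_1 − rank ∂_2 = (5 − 4) − 0 = 1, and there is no ∂_2, so H_1 = Z.

As a check, the Euler characteristic is 5 − 5 = 0, which agrees with 1 − 1 = 0.

H_0 = Z,  H_1 = Z.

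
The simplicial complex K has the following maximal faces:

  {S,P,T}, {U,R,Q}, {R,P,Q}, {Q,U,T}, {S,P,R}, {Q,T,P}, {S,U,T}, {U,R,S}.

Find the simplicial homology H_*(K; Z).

We work with the vertex ordering P < Q < R < S < T < U. The simplices of K, each written with vertices in increasing order, are:

  0-simplices (6): P, Q, R, S, T, U
  1-simplices (12): PQ, PR, PS, PT, QR, QT, QU, RS, RU, ST, SU, TU
  2-simplices (8): PQR, PQT, PRS, PST, QRU, QTU, RSU, STU

giving chain groups C_0 ≅ Z^6, C_1 ≅ Z^12, C_2 ≅ Z^8.

The boundary map ∂_1: C_1 → C_0 is given by ∂[p,q] = [q] − [p].
This gives a 6×12 integer matrix of rank 5; reducing to Smith normal form yields diagonal entries (1,1,1,1,1).

Boundary ∂_2: C_2 → C_1 acts by ∂[p,q,r] = [q,r] − [p,r] + [p,q]. For instance
  ∂RSU = SU − RU + RS,
  ∂STU = TU − SU + ST.
The resulting 12×8 matrix has rank 7, and its Smith normal form has invariant factors (1,1,1,1,1,1,1).

From H_k ≅ ker(∂_k) / im(∂_{k+1}) we obtain:

  H_0: rank C_0 − rank ∂_1 = 6 − 5 = 1, and the invariant factors of ∂_1 are all 1, so H_0 ≅ Z.
  H_1: rank ker ∂_1 − rank ∂_2 = (12 − 5) − 7 = 0, and the invariant factors of ∂_2 are all 1, so H_1 ≅ 0.
  H_2: rank ker ∂_2 − rank ∂_3 = (8 − 7) − 0 = 1, and there is no ∂_3, so H_2 ≅ Z.

As a check, the Euler characteristic is 6 − 12 + 8 = 2, which agrees with 1 − 0 + 1 = 2.

H_0 = Z,  H_1 = 0,  H_2 = Z.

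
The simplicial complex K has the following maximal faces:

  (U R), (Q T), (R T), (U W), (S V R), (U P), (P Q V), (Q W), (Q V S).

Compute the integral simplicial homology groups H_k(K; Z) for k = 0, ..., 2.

K has 8 vertices, 13 edges, 3 triangles.
rank ∂_0 = 0, rank ∂_1 = 7 ⇒ b_0 = 8 − 0 − 7 = 1; all invariant factors of ∂_1 are 1 so no torsion. So H_0 ≅ Z.
rank ∂_1 = 7, rank ∂_2 = 3 ⇒ b_1 = 13 − 7 − 3 = 3; all invariant factors of ∂_2 are 1 so no torsion. So H_1 ≅ Z^3.
rank ∂_2 = 3, rank ∂_3 = 0 ⇒ b_2 = 3 − 3 − 0 = 0. So H_2 ≅ 0.

H_0 ≅ Z,  H_1 ≅ Z^3,  H_2 = 0.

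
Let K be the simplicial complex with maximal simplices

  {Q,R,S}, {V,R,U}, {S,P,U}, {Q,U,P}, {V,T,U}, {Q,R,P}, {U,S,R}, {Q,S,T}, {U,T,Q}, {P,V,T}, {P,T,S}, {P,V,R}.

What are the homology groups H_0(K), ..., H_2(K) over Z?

H_0 ≅ Z,  H_1 ≅ Z/2,  H_2 = 0.

We work with the vertex ordering P < Q < R < S < T < U < V. The simplices of K, each written with vertices in increasing order, are:

  0-simplices (7): P, Q, R, S, T, U, V
  1-simplices (18): PQ, PR, PS, PT, PU, PV, QR, QS, QT, QU, RS, RU, RV, ST, SU, TU, TV, UV
  2-simplices (12): PQR, PQU, PRV, PST, PSU, PTV, QRS, QST, QTU, RSU, RUV, TUV

so the chain groups are C_0 ≅ Z^7, C_1 ≅ Z^18, C_2 ≅ Z^12.

The boundary map ∂_1: C_1 → C_0 maps an edge to its endpoints' difference, ∂[p,q] = q − p. For instance
  ∂QT = T − Q.
As a 7×18 matrix over Z this has rank 6, with invariant factors (1,1,1,1,1,1).

Boundary ∂_2: C_2 → C_1 acts by ∂[p,q,r] = [q,r] − [p,r] + [p,q]. For instance
  ∂RSU = SU − RU + RS,
  ∂PST = ST − PT + PS.
The 18×12 boundary matrix has rank 12 and Smith normal form diag(1,1,1,1,1,1,1,1,1,1,1,2).

Now H_k = ker ∂_k / im ∂_{k+1}, so:

  H_0: rank C_0 − rank ∂_1 = 7 − 6 = 1, and the invariant factors of ∂_1 are all 1, so H_0 = Z.
  H_1: rank ker ∂_1 − rank ∂_2 = (18 − 6) − 12 = 0, and ∂_2 has invariant factor 2 > 1, so H_1 = Z/2.
  H_2: rank ker ∂_2 − rank ∂_3 = (12 − 12) − 0 = 0, and there is no ∂_3, so H_2 = 0.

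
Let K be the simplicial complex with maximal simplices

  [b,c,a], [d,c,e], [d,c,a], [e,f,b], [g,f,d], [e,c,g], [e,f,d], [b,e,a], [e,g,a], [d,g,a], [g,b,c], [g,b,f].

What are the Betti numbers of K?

b_0 = 1, b_1 = 0, b_2 = 0.

We work with the vertex ordering a < b < c < d < e < f < g. The simplices of K, each written with vertices in increasing order, are:

  0-simplices (7): a, b, c, d, e, f, g
  1-simplices (18): ab, ac, ad, ae, ag, bc, be, bf, bg, cd, ce, cg, de, df, dg, ef, eg, fg
  2-simplices (12): abc, abe, acd, adg, aeg, bcg, bef, bfg, cde, ceg, def, dfg

giving chain groups C_0 ≅ Z^7, C_1 ≅ Z^18, C_2 ≅ Z^12.

Boundary ∂_1: C_1 → C_0 maps an edge to its endpoints' difference, ∂[p,q] = q − p. For instance
  ∂ad = d − a.
The resulting 7×18 matrix has rank 6, and its Smith normal form has invariant factors (1,1,1,1,1,1).

Boundary ∂_2: C_2 → C_1 sends each 2-simplex [p,q,r] to [q,r] − [p,r] + [p,q]. For instance
  ∂bcg = cg − bg + bc,
  ∂abe = be − ae + ab.
The 18×12 boundary matrix has rank 12 and Smith normal form diag(1,1,1,1,1,1,1,1,1,1,1,2).

Reading off H_k = ker ∂_k / im ∂_{k+1}:

  H_0: rank C_0 − rank ∂_1 = 7 − 6 = 1, and the invariant factors of ∂_1 are all 1, so H_0 ≅ Z.
  H_1: rank ker ∂_1 − rank ∂_2 = (18 − 6) − 12 = 0, and ∂_2 has invariant factor 2 > 1, so H_1 ≅ Z/2Z.
  H_2: rank ker ∂_2 − rank ∂_3 = (12 − 12) − 0 = 0, and there is no ∂_3, so H_2 ≅ 0.

(K is a triangulation of the real projective plane RP^2.)

Hence the Betti numbers are b_0 = 1, b_1 = 0, b_2 = 0.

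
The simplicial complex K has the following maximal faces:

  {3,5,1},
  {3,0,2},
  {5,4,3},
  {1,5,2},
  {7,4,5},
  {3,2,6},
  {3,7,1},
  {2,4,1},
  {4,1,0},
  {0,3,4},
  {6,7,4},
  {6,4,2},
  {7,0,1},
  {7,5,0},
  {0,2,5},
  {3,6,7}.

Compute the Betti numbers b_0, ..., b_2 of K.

b_0 = 1, b_1 = 2, b_2 = 1.

Order the vertices as 0 < 1 < 2 < 3 < 4 < 5 < 6 < 7. Listing each simplex with vertices in this order, K has dimension 2 with simplices:

  0-simplices (8): [0], [1], [2], [3], [4], [5], [6], [7]
  1-simplices (24): (24 of them)
  2-simplices (16): [0,1,4], [0,1,7], [0,2,3], [0,2,5], [0,3,4], [0,5,7], [1,2,4], [1,2,5], [1,3,5], [1,3,7], [2,3,6], [2,4,6], [3,4,5], [3,6,7], [4,5,7], [4,6,7]

giving chain groups C_0 ≅ Z^8, C_1 ≅ Z^24, C_2 ≅ Z^16.

The boundary map ∂_1: C_1 → C_0 maps an edge to its endpoints' difference, ∂[p,q] = q − p.
As a 8×24 matrix over Z this has rank 7, with invariant factors (1,1,1,1,1,1,1).

Boundary ∂_2: C_2 → C_1 maps a triangle to the signed sum of its edges. For instance
  ∂[1,2,4] = [2,4] − [1,4] + [1,2],
  ∂[4,6,7] = [6,7] − [4,7] + [4,6].
This gives a 24×16 integer matrix of rank 15; reducing to Smith normal form yields diagonal entries (1,1,1,1,1,1,1,1,1,1,1,1,1,1,1).

Computing H_k = (kernel of ∂_k) / (image of ∂_{k+1}):

  H_0: rank C_0 − rank ∂_1 = 8 − 7 = 1, and the invariant factors of ∂_1 are all 1, so H_0 ≅ Z.
  H_1: rank ker ∂_1 − rank ∂_2 = (24 − 7) − 15 = 2, and the invariant factors of ∂_2 are all 1, so H_1 ≅ Z^2.
  H_2: rank ker ∂_2 − rank ∂_3 = (16 − 15) − 0 = 1, and there is no ∂_3, so H_2 ≅ Z.

Hence the Betti numbers are b_0 = 1, b_1 = 2, b_2 = 1.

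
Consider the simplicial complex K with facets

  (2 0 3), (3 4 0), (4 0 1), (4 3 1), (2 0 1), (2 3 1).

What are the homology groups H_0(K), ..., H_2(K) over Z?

H_0 ≅ Z,  H_1 = 0,  H_2 ≅ Z.

Fix the vertex order 0 < 1 < 2 < 3 < 4 and write every simplex with vertices in increasing order. Then dim K = 2 and the simplices of K are:

  0-simplices (5): [0], [1], [2], [3], [4]
  1-simplices (9): [0,1], [0,2], [0,3], [0,4], [1,2], [1,3], [1,4], [2,3], [3,4]
  2-simplices (6): [0,1,2], [0,1,4], [0,2,3], [0,3,4], [1,2,3], [1,3,4]

giving chain groups C_0 ≅ Z^5, C_1 ≅ Z^9, C_2 ≅ Z^6.

Boundary ∂_1: C_1 → C_0 is given by ∂[p,q] = [q] − [p]. For instance
  ∂[1,3] = [3] − [1].
The resulting 5×9 matrix has rank 4, and its Smith normal form has invariant factors (1,1,1,1).

∂_2: C_2 → C_1 acts by ∂[p,q,r] = [q,r] − [p,r] + [p,q]. For instance
  ∂[1,3,4] = [3,4] − [1,4] + [1,3],
  ∂[1,2,3] = [2,3] − [1,3] + [1,2].
The resulting 9×6 matrix has rank 5, and its Smith normal form has invariant factors (1,1,1,1,1).

Now H_k = ker ∂_k / im ∂_{k+1}, so:

  H_0: rank C_0 − rank ∂_1 = 5 − 4 = 1, and the invariant factors of ∂_1 are all 1, so H_0 = Z.
  H_1: rank ker ∂_1 − rank ∂_2 = (9 − 4) − 5 = 0, and the invariant factors of ∂_2 are all 1, so H_1 = 0.
  H_2: rank ker ∂_2 − rank ∂_3 = (6 − 5) − 0 = 1, and there is no ∂_3, so H_2 = Z.

As a check, the Euler characteristic is 5 − 9 + 6 = 2, which agrees with 1 − 0 + 1 = 2.
(K is a triangulation of the 2-sphere S^2.)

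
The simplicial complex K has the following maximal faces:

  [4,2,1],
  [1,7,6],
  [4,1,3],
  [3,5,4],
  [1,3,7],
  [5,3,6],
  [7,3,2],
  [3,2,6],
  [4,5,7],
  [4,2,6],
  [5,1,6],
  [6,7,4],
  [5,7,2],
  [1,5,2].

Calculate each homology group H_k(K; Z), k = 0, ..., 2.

Take the total order 1 < 2 < 3 < 4 < 5 < 6 < 7 on the vertex set. Then K (dimension 2) consists of the simplices:

  0-simplices (7): [1], [2], [3], [4], [5], [6], [7]
  1-simplices (21): [1,2], [1,3], [1,4], [1,5], [1,6], [1,7], [2,3], [2,4], [2,5], [2,6], [2,7], [3,4], [3,5], [3,6], [3,7], [4,5], [4,6], [4,7], [5,6], [5,7], [6,7]
  2-simplices (14): [1,2,4], [1,2,5], [1,3,4], [1,3,7], [1,5,6], [1,6,7], [2,3,6], [2,3,7], [2,4,6], [2,5,7], [3,4,5], [3,5,6], [4,5,7], [4,6,7]

so the chain groups are C_0 ≅ Z^7, C_1 ≅ Z^21, C_2 ≅ Z^14.

The boundary map ∂_1: C_1 → C_0 is given by ∂[p,q] = [q] − [p]. For instance
  ∂[5,6] = [6] − [5].
The 7×21 boundary matrix has rank 6 and Smith normal form diag(1,1,1,1,1,1).

∂_2: C_2 → C_1 acts by ∂[p,q,r] = [q,r] − [p,r] + [p,q]. For instance
  ∂[2,3,6] = [3,6] − [2,6] + [2,3],
  ∂[1,3,7] = [3,7] − [1,7] + [1,3].
The resulting 21×14 matrix has rank 13, and its Smith normal form has invariant factors (1,1,1,1,1,1,1,1,1,1,1,1,1).

From H_k ≅ ker(∂_k) / im(∂_{k+1}) we obtain:

  H_0: rank C_0 − rank ∂_1 = 7 − 6 = 1, and the invariant factors of ∂_1 are all 1, so H_0 ≅ Z.
  H_1: rank ker ∂_1 − rank ∂_2 = (21 − 6) − 13 = 2, and the invariant factors of ∂_2 are all 1, so H_1 ≅ Z^2.
  H_2: rank ker ∂_2 − rank ∂_3 = (14 − 13) − 0 = 1, and there is no ∂_3, so H_2 ≅ Z.

H_0 = Z,  H_1 = Z^2,  H_2 = Z.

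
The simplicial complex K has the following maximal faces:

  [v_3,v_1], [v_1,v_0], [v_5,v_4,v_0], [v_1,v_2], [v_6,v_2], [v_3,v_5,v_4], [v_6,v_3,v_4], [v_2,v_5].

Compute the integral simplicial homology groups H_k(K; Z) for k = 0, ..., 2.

Fix the vertex order v_0 < v_1 < v_2 < v_3 < v_4 < v_5 < v_6 and write every simplex with vertices in increasing order. Then dim K = 2 and the simplices of K are:

  0-simplices (7): [v_0], [v_1], [v_2], [v_3], [v_4], [v_5], [v_6]
  1-simplices (12): [v_0,v_1], [v_0,v_4], [v_0,v_5], [v_1,v_2], [v_1,v_3], [v_2,v_5], [v_2,v_6], [v_3,v_4], [v_3,v_5], [v_3,v_6], [v_4,v_5], [v_4,v_6]
  2-simplices (3): [v_0,v_4,v_5], [v_3,v_4,v_5], [v_3,v_4,v_6]

giving chain groups C_0 ≅ Z^7, C_1 ≅ Z^12, C_2 ≅ Z^3.

∂_1: C_1 → C_0 is given by ∂[p,q] = [q] − [p]. For instance
  ∂[v_0,v_1] = [v_1] − [v_0].
This gives a 7×12 integer matrix of rank 6; reducing to Smith normal form yields diagonal entries (1,1,1,1,1,1).

Boundary ∂_2: C_2 → C_1 sends each 2-simplex [p,q,r] to [q,r] − [p,r] + [p,q]. For instance
  ∂[v_3,v_4,v_5] = [v_4,v_5] − [v_3,v_5] + [v_3,v_4],
  ∂[v_0,v_4,v_5] = [v_4,v_5] − [v_0,v_5] + [v_0,v_4].
As a 12×3 matrix over Z this has rank 3, with invariant factors (1,1,1).

Computing H_k = (kernel of ∂_k) / (image of ∂_{k+1}):

  H_0: rank C_0 − rank ∂_1 = 7 − 6 = 1, and the invariant factors of ∂_1 are all 1, so H_0 = Z.
  H_1: rank ker ∂_1 − rank ∂_2 = (12 − 6) − 3 = 3, and the invariant factors of ∂_2 are all 1, so H_1 = Z^3.
  H_2: rank ker ∂_2 − rank ∂_3 = (3 − 3) − 0 = 0, and there is no ∂_3, so H_2 = 0.

H_0 = Z,  H_1 = Z^3,  H_2 = 0.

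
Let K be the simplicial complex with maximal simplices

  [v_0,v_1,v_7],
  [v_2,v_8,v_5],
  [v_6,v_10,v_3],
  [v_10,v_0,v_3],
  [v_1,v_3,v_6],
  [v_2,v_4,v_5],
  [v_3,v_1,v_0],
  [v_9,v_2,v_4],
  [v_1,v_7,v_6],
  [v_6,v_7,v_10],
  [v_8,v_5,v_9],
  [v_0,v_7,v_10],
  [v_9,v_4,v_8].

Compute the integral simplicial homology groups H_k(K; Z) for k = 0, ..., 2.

Take the total order v_0 < v_1 < v_2 < v_3 < v_4 < v_5 < v_6 < v_7 < v_8 < v_9 < v_10 on the vertex set. Then K (dimension 2) consists of the simplices:

  0-simplices (11): [v_0], [v_1], [v_2], [v_3], [v_4], [v_5], [v_6], [v_7], [v_8], [v_9], [v_10]
  1-simplices (22): (22 of them)
  2-simplices (13): (13 of them)

Hence C_0 ≅ Z^11, C_1 ≅ Z^22, C_2 ≅ Z^13.

Boundary ∂_1: C_1 → C_0 is given by ∂[p,q] = [q] − [p]. For instance
  ∂[v_0,v_3] = [v_3] − [v_0].
The 11×22 boundary matrix has rank 9 and Smith normal form diag(1,1,1,1,1,1,1,1,1).

The boundary map ∂_2: C_2 → C_1 acts by ∂[p,q,r] = [q,r] − [p,r] + [p,q]. For instance
  ∂[v_1,v_3,v_6] = [v_3,v_6] − [v_1,v_6] + [v_1,v_3],
  ∂[v_4,v_8,v_9] = [v_8,v_9] − [v_4,v_9] + [v_4,v_8].
This gives a 22×13 integer matrix of rank 12; reducing to Smith normal form yields diagonal entries (1,1,1,1,1,1,1,1,1,1,1,1).

Reading off H_k = ker ∂_k / im ∂_{k+1}:

  H_0: rank C_0 − rank ∂_1 = 11 − 9 = 2, and the invariant factors of ∂_1 are all 1, so H_0 = Z^2.
  H_1: rank ker ∂_1 − rank ∂_2 = (22 − 9) − 12 = 1, and the invariant factors of ∂_2 are all 1, so H_1 = Z.
  H_2: rank ker ∂_2 − rank ∂_3 = (13 − 12) − 0 = 1, and there is no ∂_3, so H_2 = Z.

H_0 ≅ Z^2,  H_1 ≅ Z,  H_2 ≅ Z.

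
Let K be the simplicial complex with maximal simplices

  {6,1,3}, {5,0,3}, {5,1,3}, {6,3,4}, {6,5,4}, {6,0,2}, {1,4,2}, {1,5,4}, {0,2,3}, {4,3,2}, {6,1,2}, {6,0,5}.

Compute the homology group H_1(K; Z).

Take the total order 0 < 1 < 2 < 3 < 4 < 5 < 6 on the vertex set. Then K (dimension 2) consists of the simplices:

  0-simplices (7): [0], [1], [2], [3], [4], [5], [6]
  1-simplices (18): [0,2], [0,3], [0,5], [0,6], [1,2], [1,3], [1,4], [1,5], [1,6], [2,3], [2,4], [2,6], [3,4], [3,5], [3,6], [4,5], [4,6], [5,6]
  2-simplices (12): [0,2,3], [0,2,6], [0,3,5], [0,5,6], [1,2,4], [1,2,6], [1,3,5], [1,3,6], [1,4,5], [2,3,4], [3,4,6], [4,5,6]

so the chain groups are C_0 ≅ Z^7, C_1 ≅ Z^18, C_2 ≅ Z^12.

Boundary ∂_1: C_1 → C_0 maps an edge to its endpoints' difference, ∂[p,q] = q − p. For instance
  ∂[2,4] = [4] − [2].
This gives a 7×18 integer matrix of rank 6; reducing to Smith normal form yields diagonal entries (1,1,1,1,1,1).

Boundary ∂_2: C_2 → C_1 sends each 2-simplex [p,q,r] to [q,r] − [p,r] + [p,q]. For instance
  ∂[1,3,6] = [3,6] − [1,6] + [1,3],
  ∂[1,3,5] = [3,5] − [1,5] + [1,3].
The resulting 18×12 matrix has rank 12, and its Smith normal form has invariant factors (1,1,1,1,1,1,1,1,1,1,1,2).

From H_k ≅ ker(∂_k) / im(∂_{k+1}) we obtain:

  H_1: rank ker ∂_1 − rank ∂_2 = (18 − 6) − 12 = 0, and ∂_2 has invariant factor 2 > 1, so H_1 ≅ Z/2.

(K is a triangulation of the real projective plane RP^2.)

H_1 = Z/2.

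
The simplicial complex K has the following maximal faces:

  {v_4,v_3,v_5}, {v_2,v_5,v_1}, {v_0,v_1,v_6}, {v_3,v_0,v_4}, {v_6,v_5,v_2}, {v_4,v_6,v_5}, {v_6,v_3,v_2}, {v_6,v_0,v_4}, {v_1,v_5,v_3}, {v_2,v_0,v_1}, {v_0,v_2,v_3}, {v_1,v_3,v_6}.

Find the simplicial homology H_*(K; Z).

H_0 ≅ Z,  H_1 ≅ Z/2,  H_2 = 0.

K has 7 vertices, 18 edges, 12 triangles.
rank ∂_0 = 0, rank ∂_1 = 6 ⇒ b_0 = 7 − 0 − 6 = 1; all invariant factors of ∂_1 are 1 so no torsion. So H_0 = Z.
rank ∂_1 = 6, rank ∂_2 = 12 ⇒ b_1 = 18 − 6 − 12 = 0; ∂_2 has invariant factor(s) [2] giving torsion. So H_1 = Z/2.
rank ∂_2 = 12, rank ∂_3 = 0 ⇒ b_2 = 12 − 12 − 0 = 0. So H_2 = 0.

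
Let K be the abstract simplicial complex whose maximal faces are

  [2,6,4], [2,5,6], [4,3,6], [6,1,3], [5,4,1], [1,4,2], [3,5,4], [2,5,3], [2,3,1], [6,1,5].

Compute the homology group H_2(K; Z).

We work with the vertex ordering 1 < 2 < 3 < 4 < 5 < 6. The simplices of K, each written with vertices in increasing order, are:

  0-simplices (6): [1], [2], [3], [4], [5], [6]
  1-simplices (15): [1,2], [1,3], [1,4], [1,5], [1,6], [2,3], [2,4], [2,5], [2,6], [3,4], [3,5], [3,6], [4,5], [4,6], [5,6]
  2-simplices (10): [1,2,3], [1,2,4], [1,3,6], [1,4,5], [1,5,6], [2,3,5], [2,4,6], [2,5,6], [3,4,5], [3,4,6]

giving chain groups C_0 ≅ Z^6, C_1 ≅ Z^15, C_2 ≅ Z^10.

Boundary ∂_1: C_1 → C_0 maps an edge to its endpoints' difference, ∂[p,q] = q − p. For instance
  ∂[1,6] = [6] − [1].
As a 6×15 matrix over Z this has rank 5, with invariant factors (1,1,1,1,1).

The boundary map ∂_2: C_2 → C_1 sends each 2-simplex [p,q,r] to [q,r] − [p,r] + [p,q]. For instance
  ∂[1,2,4] = [2,4] − [1,4] + [1,2],
  ∂[1,2,3] = [2,3] − [1,3] + [1,2].
The 15×10 boundary matrix has rank 10 and Smith normal form diag(1,1,1,1,1,1,1,1,1,2).

Computing H_k = (kernel of ∂_k) / (image of ∂_{k+1}):

  H_2: rank ker ∂_2 − rank ∂_3 = (10 − 10) − 0 = 0, and there is no ∂_3, so H_2 = 0.

H_2 ≅ 0.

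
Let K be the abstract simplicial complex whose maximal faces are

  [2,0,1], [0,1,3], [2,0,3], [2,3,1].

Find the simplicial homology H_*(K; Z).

H_0 = Z,  H_1 = 0,  H_2 = Z.

Fix the vertex order 0 < 1 < 2 < 3 and write every simplex with vertices in increasing order. Then dim K = 2 and the simplices of K are:

  0-simplices (4): [0], [1], [2], [3]
  1-simplices (6): [0,1], [0,2], [0,3], [1,2], [1,3], [2,3]
  2-simplices (4): [0,1,2], [0,1,3], [0,2,3], [1,2,3]

giving chain groups C_0 ≅ Z^4, C_1 ≅ Z^6, C_2 ≅ Z^4.

∂_1: C_1 → C_0 sends each edge [p,q] (with p < q) to q − p.
As a 4×6 matrix over Z this has rank 3, with invariant factors (1,1,1).

The boundary map ∂_2: C_2 → C_1 acts by ∂[p,q,r] = [q,r] − [p,r] + [p,q]. For instance
  ∂[0,1,2] = [1,2] − [0,2] + [0,1],
  ∂[0,2,3] = [2,3] − [0,3] + [0,2].
The 6×4 boundary matrix has rank 3 and Smith normal form diag(1,1,1).

Now H_k = ker ∂_k / im ∂_{k+1}, so:

  H_0: rank C_0 − rank ∂_1 = 4 − 3 = 1, and the invariant factors of ∂_1 are all 1, so H_0 = Z.
  H_1: rank ker ∂_1 − rank ∂_2 = (6 − 3) − 3 = 0, and the invariant factors of ∂_2 are all 1, so H_1 = 0.
  H_2: rank ker ∂_2 − rank ∂_3 = (4 − 3) − 0 = 1, and there is no ∂_3, so H_2 = Z.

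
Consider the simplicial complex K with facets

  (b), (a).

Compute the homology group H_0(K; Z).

Order the vertices as a < b. Listing each simplex with vertices in this order, K has dimension 0 with simplices:

  0-simplices (2): a, b

Hence C_0 ≅ Z^2.

From H_k ≅ ker(∂_k) / im(∂_{k+1}) we obtain:

  H_0: rank C_0 − rank ∂_1 = 2 − 0 = 2, and there is no ∂_1, so H_0 ≅ Z^2.

(K is a triangulation of a set of 2 points.)

H_0 ≅ Z^2.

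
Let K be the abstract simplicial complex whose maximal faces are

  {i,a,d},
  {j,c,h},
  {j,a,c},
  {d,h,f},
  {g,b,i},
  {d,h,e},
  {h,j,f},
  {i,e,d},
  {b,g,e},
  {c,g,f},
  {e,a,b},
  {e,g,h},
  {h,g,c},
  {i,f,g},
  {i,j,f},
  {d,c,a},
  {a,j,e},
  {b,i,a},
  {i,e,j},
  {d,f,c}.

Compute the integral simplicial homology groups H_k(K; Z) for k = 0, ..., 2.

H_0 = Z,  H_1 = Z ⊕ Z/2,  H_2 = 0.

Take the total order a < b < c < d < e < f < g < h < i < j on the vertex set. Then K (dimension 2) consists of the simplices:

  0-simplices (10): a, b, c, d, e, f, g, h, i, j
  1-simplices (30): ab, ac, ad, ae, ai, aj, be, bg, bi, cd, cf, cg, ch, cj, de, df, dh, di, eg, eh, ei, ej, fg, fh, fi, fj, gh, gi, hj, ij
  2-simplices (20): abe, abi, acd, acj, adi, aej, beg, bgi, cdf, cfg, cgh, chj, deh, dei, dfh, egh, eij, fgi, fhj, fij

giving chain groups C_0 ≅ Z^10, C_1 ≅ Z^30, C_2 ≅ Z^20.

Boundary ∂_1: C_1 → C_0 maps an edge to its endpoints' difference, ∂[p,q] = q − p.
As a 10×30 matrix over Z this has rank 9, with invariant factors (1,1,1,1,1,1,1,1,1).

∂_2: C_2 → C_1 acts by ∂[p,q,r] = [q,r] − [p,r] + [p,q]. For instance
  ∂abi = bi − ai + ab,
  ∂acj = cj − aj + ac.
This gives a 30×20 integer matrix of rank 20; reducing to Smith normal form yields diagonal entries (1,1,1,1,1,1,1,1,1,1,1,1,1,1,1,1,1,1,1,2).

From H_k ≅ ker(∂_k) / im(∂_{k+1}) we obtain:

  H_0: rank C_0 − rank ∂_1 = 10 − 9 = 1, and the invariant factors of ∂_1 are all 1, so H_0 = Z.
  H_1: rank ker ∂_1 − rank ∂_2 = (30 − 9) − 20 = 1, and ∂_2 has invariant factor 2 > 1, so H_1 = Z ⊕ Z/2.
  H_2: rank ker ∂_2 − rank ∂_3 = (20 − 20) − 0 = 0, and there is no ∂_3, so H_2 = 0.

As a check, the Euler characteristic is 10 − 30 + 20 = 0, which agrees with 1 − 1 + 0 = 0.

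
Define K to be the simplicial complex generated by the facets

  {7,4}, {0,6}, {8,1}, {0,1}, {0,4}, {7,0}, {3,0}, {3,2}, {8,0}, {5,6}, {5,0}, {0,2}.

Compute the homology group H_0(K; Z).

H_0 = Z.

Order the vertices as 0 < 1 < 2 < 3 < 4 < 5 < 6 < 7 < 8. Listing each simplex with vertices in this order, K has dimension 1 with simplices:

  0-simplices (9): [0], [1], [2], [3], [4], [5], [6], [7], [8]
  1-simplices (12): [0,1], [0,2], [0,3], [0,4], [0,5], [0,6], [0,7], [0,8], [1,8], [2,3], [4,7], [5,6]

giving chain groups C_0 ≅ Z^9, C_1 ≅ Z^12.

The boundary map ∂_1: C_1 → C_0 maps an edge to its endpoints' difference, ∂[p,q] = q − p. For instance
  ∂[0,1] = [1] − [0].
The resulting 9×12 matrix has rank 8, and its Smith normal form has invariant factors (1,1,1,1,1,1,1,1).

From H_k ≅ ker(∂_k) / im(∂_{k+1}) we obtain:

  H_0: rank C_0 − rank ∂_1 = 9 − 8 = 1, and the invariant factors of ∂_1 are all 1, so H_0 ≅ Z.

(K is a triangulation of a wedge of 4 circles.)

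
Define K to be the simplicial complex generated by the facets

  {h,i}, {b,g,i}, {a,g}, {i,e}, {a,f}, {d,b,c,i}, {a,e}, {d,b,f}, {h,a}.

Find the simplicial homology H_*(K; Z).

Fix the vertex order a < b < c < d < e < f < g < h < i and write every simplex with vertices in increasing order. Then dim K = 3 and the simplices of K are:

  0-simplices (9): a, b, c, d, e, f, g, h, i
  1-simplices (16): ae, af, ag, ah, bc, bd, bf, bg, bi, cd, ci, df, di, ei, gi, hi
  2-simplices (6): bcd, bci, bdf, bdi, bgi, cdi
  3-simplices (1): bcdi

giving chain groups C_0 ≅ Z^9, C_1 ≅ Z^16, C_2 ≅ Z^6, C_3 ≅ Z^1.

The boundary map ∂_1: C_1 → C_0 maps an edge to its endpoints' difference, ∂[p,q] = q − p. For instance
  ∂ei = i − e.
The resulting 9×16 matrix has rank 8, and its Smith normal form has invariant factors (1,1,1,1,1,1,1,1).

Boundary ∂_2: C_2 → C_1 acts by ∂[p,q,r] = [q,r] − [p,r] + [p,q]. For instance
  ∂bdf = df − bf + bd,
  ∂bgi = gi − bi + bg.
The 16×6 boundary matrix has rank 5 and Smith normal form diag(1,1,1,1,1).

∂_3: C_3 → C_2 sends each 3-simplex σ to the alternating sum Σ_i (−1)^i (σ with its i-th vertex removed). For instance
  ∂bcdi = cdi − bdi + bci − bcd.
The resulting 6×1 matrix has rank 1, and its Smith normal form has invariant factors (1).

Reading off H_k = ker ∂_k / im ∂_{k+1}:

  H_0: rank C_0 − rank ∂_1 = 9 − 8 = 1, and the invariant factors of ∂_1 are all 1, so H_0 = Z.
  H_1: rank ker ∂_1 − rank ∂_2 = (16 − 8) − 5 = 3, and the invariant factors of ∂_2 are all 1, so H_1 = Z^3.
  H_2: rank ker ∂_2 − rank ∂_3 = (6 − 5) − 1 = 0, and the invariant factors of ∂_3 are all 1, so H_2 = 0.
  H_3: rank ker ∂_3 − rank ∂_4 = (1 − 1) − 0 = 0, and there is no ∂_4, so H_3 = 0.

As a check, the Euler characteristic is 9 − 16 + 6 − 1 = -2, which agrees with 1 − 3 + 0 − 0 = -2.

H_0 = Z,  H_1 = Z^3,  H_2 = 0,  H_3 = 0.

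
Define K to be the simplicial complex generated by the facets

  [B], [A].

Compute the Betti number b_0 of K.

b_0 = 2.

Fix the vertex order A < B and write every simplex with vertices in increasing order. Then dim K = 0 and the simplices of K are:

  0-simplices (2): A, B

so the chain groups are C_0 ≅ Z^2.

From H_k ≅ ker(∂_k) / im(∂_{k+1}) we obtain:

  H_0: rank C_0 − rank ∂_1 = 2 − 0 = 2, and there is no ∂_1, so H_0 = Z^2.

(K is a triangulation of a set of 2 points.)

Hence the Betti numbers are b_0 = 2.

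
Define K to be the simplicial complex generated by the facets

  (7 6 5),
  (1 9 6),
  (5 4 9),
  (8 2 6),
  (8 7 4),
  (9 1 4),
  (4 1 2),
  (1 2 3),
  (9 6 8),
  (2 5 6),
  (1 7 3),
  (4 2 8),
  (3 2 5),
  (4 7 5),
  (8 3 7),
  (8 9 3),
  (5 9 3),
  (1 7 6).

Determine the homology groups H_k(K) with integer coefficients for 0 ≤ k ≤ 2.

H_0 = Z,  H_1 = Z^2,  H_2 = Z.

Take the total order 1 < 2 < 3 < 4 < 5 < 6 < 7 < 8 < 9 on the vertex set. Then K (dimension 2) consists of the simplices:

  0-simplices (9): [1], [2], [3], [4], [5], [6], [7], [8], [9]
  1-simplices (27): (27 of them)
  2-simplices (18): [1,2,3], [1,2,4], [1,3,7], [1,4,9], [1,6,7], [1,6,9], [2,3,5], [2,4,8], [2,5,6], [2,6,8], [3,5,9], [3,7,8], [3,8,9], [4,5,7], [4,5,9], [4,7,8], [5,6,7], [6,8,9]

giving chain groups C_0 ≅ Z^9, C_1 ≅ Z^27, C_2 ≅ Z^18.

The boundary map ∂_1: C_1 → C_0 is given by ∂[p,q] = [q] − [p].
The 9×27 boundary matrix has rank 8 and Smith normal form diag(1,1,1,1,1,1,1,1).

∂_2: C_2 → C_1 sends each 2-simplex [p,q,r] to [q,r] − [p,r] + [p,q]. For instance
  ∂[2,3,5] = [3,5] − [2,5] + [2,3],
  ∂[1,4,9] = [4,9] − [1,9] + [1,4].
The 27×18 boundary matrix has rank 17 and Smith normal form diag(1,1,1,1,1,1,1,1,1,1,1,1,1,1,1,1,1).

Reading off H_k = ker ∂_k / im ∂_{k+1}:

  H_0: rank C_0 − rank ∂_1 = 9 − 8 = 1, and the invariant factors of ∂_1 are all 1, so H_0 = Z.
  H_1: rank ker ∂_1 − rank ∂_2 = (27 − 8) − 17 = 2, and the invariant factors of ∂_2 are all 1, so H_1 = Z^2.
  H_2: rank ker ∂_2 − rank ∂_3 = (18 − 17) − 0 = 1, and there is no ∂_3, so H_2 = Z.

As a check, the Euler characteristic is 9 − 27 + 18 = 0, which agrees with 1 − 2 + 1 = 0.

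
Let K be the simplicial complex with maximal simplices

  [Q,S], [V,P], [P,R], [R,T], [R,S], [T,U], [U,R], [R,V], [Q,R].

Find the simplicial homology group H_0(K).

H_0 = Z.

Order the vertices as P < Q < R < S < T < U < V. Listing each simplex with vertices in this order, K has dimension 1 with simplices:

  0-simplices (7): P, Q, R, S, T, U, V
  1-simplices (9): PR, PV, QR, QS, RS, RT, RU, RV, TU

so the chain groups are C_0 ≅ Z^7, C_1 ≅ Z^9.

∂_1: C_1 → C_0 maps an edge to its endpoints' difference, ∂[p,q] = q − p.
The 7×9 boundary matrix has rank 6 and Smith normal form diag(1,1,1,1,1,1).

Computing H_k = (kernel of ∂_k) / (image of ∂_{k+1}):

  H_0: rank C_0 − rank ∂_1 = 7 − 6 = 1, and the invariant factors of ∂_1 are all 1, so H_0 ≅ Z.

(K is a triangulation of a wedge of 3 circles.)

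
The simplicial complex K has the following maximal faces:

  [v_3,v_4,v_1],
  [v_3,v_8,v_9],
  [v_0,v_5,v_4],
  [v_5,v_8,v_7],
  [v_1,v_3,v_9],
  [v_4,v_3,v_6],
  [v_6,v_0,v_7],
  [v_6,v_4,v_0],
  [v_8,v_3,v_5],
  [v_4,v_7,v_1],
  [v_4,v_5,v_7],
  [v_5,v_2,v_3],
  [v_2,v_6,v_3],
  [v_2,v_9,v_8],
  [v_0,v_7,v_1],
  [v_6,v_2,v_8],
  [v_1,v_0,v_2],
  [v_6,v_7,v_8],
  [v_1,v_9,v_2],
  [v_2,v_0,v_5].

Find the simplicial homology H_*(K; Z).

H_0 ≅ Z,  H_1 ≅ Z × Z/2,  H_2 = 0.

Take the total order v_0 < v_1 < v_2 < v_3 < v_4 < v_5 < v_6 < v_7 < v_8 < v_9 on the vertex set. Then K (dimension 2) consists of the simplices:

  0-simplices (10): [v_0], [v_1], [v_2], [v_3], [v_4], [v_5], [v_6], [v_7], [v_8], [v_9]
  1-simplices (30): (30 of them)
  2-simplices (20): (20 of them)

so the chain groups are C_0 ≅ Z^10, C_1 ≅ Z^30, C_2 ≅ Z^20.

The boundary map ∂_1: C_1 → C_0 maps an edge to its endpoints' difference, ∂[p,q] = q − p.
The 10×30 boundary matrix has rank 9 and Smith normal form diag(1,1,1,1,1,1,1,1,1).

∂_2: C_2 → C_1 sends each 2-simplex [p,q,r] to [q,r] − [p,r] + [p,q]. For instance
  ∂[v_3,v_8,v_9] = [v_8,v_9] − [v_3,v_9] + [v_3,v_8],
  ∂[v_0,v_6,v_7] = [v_6,v_7] − [v_0,v_7] + [v_0,v_6].
The resulting 30×20 matrix has rank 20, and its Smith normal form has invariant factors (1,1,1,1,1,1,1,1,1,1,1,1,1,1,1,1,1,1,1,2).

Reading off H_k = ker ∂_k / im ∂_{k+1}:

  H_0: rank C_0 − rank ∂_1 = 10 − 9 = 1, and the invariant factors of ∂_1 are all 1, so H_0 = Z.
  H_1: rank ker ∂_1 − rank ∂_2 = (30 − 9) − 20 = 1, and ∂_2 has invariant factor 2 > 1, so H_1 = Z × Z/2.
  H_2: rank ker ∂_2 − rank ∂_3 = (20 − 20) − 0 = 0, and there is no ∂_3, so H_2 = 0.

As a check, the Euler characteristic is 10 − 30 + 20 = 0, which agrees with 1 − 1 + 0 = 0.
(K is a triangulation of the Klein bottle.)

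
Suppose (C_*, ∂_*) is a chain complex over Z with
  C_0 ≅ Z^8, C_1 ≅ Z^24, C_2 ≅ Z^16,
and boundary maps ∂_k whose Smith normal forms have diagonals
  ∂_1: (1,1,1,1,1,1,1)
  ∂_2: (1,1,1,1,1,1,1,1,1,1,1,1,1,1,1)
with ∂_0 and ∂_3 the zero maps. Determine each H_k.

H_0 ≅ Z,  H_1 ≅ Z^2,  H_2 ≅ Z.

H_0: b_0 = 8 − 0 − 7 = 1; torsion from ∂_1 factors > 1: none. So H_0 ≅ Z.
H_1: b_1 = 24 − 7 − 15 = 2; torsion from ∂_2 factors > 1: none. So H_1 ≅ Z^2.
H_2: b_2 = 16 − 15 − 0 = 1; torsion from ∂_3 factors > 1: none. So H_2 ≅ Z.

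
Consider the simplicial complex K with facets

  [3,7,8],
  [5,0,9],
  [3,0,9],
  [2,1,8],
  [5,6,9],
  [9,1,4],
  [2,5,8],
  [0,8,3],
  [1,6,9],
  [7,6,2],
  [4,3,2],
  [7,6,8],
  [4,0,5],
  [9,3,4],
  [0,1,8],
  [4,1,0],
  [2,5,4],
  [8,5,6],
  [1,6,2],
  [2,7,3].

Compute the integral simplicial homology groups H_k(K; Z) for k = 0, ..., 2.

H_0 ≅ Z,  H_1 ≅ Z × Z/2,  H_2 = 0.

We work with the vertex ordering 0 < 1 < 2 < 3 < 4 < 5 < 6 < 7 < 8 < 9. The simplices of K, each written with vertices in increasing order, are:

  0-simplices (10): [0], [1], [2], [3], [4], [5], [6], [7], [8], [9]
  1-simplices (30): (30 of them)
  2-simplices (20): (20 of them)

Hence C_0 ≅ Z^10, C_1 ≅ Z^30, C_2 ≅ Z^20.

The boundary map ∂_1: C_1 → C_0 maps an edge to its endpoints' difference, ∂[p,q] = q − p. For instance
  ∂[4,5] = [5] − [4].
The resulting 10×30 matrix has rank 9, and its Smith normal form has invariant factors (1,1,1,1,1,1,1,1,1).

Boundary ∂_2: C_2 → C_1 maps a triangle to the signed sum of its edges. For instance
  ∂[1,4,9] = [4,9] − [1,9] + [1,4],
  ∂[0,1,8] = [1,8] − [0,8] + [0,1].
This gives a 30×20 integer matrix of rank 20; reducing to Smith normal form yields diagonal entries (1,1,1,1,1,1,1,1,1,1,1,1,1,1,1,1,1,1,1,2).

Reading off H_k = ker ∂_k / im ∂_{k+1}:

  H_0: rank C_0 − rank ∂_1 = 10 − 9 = 1, and the invariant factors of ∂_1 are all 1, so H_0 ≅ Z.
  H_1: rank ker ∂_1 − rank ∂_2 = (30 − 9) − 20 = 1, and ∂_2 has invariant factor 2 > 1, so H_1 ≅ Z × Z/2.
  H_2: rank ker ∂_2 − rank ∂_3 = (20 − 20) − 0 = 0, and there is no ∂_3, so H_2 ≅ 0.

(K is a triangulation of the Klein bottle.)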